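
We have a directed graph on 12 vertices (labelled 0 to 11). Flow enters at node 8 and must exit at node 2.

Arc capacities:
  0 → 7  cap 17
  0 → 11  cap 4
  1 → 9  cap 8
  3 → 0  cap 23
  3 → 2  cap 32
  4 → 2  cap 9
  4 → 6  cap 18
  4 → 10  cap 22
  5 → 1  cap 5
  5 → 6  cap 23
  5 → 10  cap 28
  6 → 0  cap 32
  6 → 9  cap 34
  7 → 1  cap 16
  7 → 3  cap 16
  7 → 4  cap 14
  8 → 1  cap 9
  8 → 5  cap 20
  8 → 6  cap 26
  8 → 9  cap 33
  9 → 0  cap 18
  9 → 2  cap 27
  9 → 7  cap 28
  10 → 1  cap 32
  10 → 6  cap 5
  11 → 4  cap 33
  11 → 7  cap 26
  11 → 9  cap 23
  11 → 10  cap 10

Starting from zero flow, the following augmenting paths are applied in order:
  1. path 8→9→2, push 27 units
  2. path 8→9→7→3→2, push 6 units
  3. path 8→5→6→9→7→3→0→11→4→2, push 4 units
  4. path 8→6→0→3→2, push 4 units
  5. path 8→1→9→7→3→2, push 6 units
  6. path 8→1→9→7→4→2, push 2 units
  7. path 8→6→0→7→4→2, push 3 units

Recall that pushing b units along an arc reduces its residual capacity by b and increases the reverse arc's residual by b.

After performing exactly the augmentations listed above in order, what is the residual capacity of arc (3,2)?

Residual capacity of (3,2): 16

after path 1 (8→9→2, push 27): res(3,2)=32
after path 2 (8→9→7→3→2, push 6): res(3,2)=26
after path 3 (8→5→6→9→7→3→0→11→4→2, push 4): res(3,2)=26
after path 4 (8→6→0→3→2, push 4): res(3,2)=22
after path 5 (8→1→9→7→3→2, push 6): res(3,2)=16
after path 6 (8→1→9→7→4→2, push 2): res(3,2)=16
after path 7 (8→6→0→7→4→2, push 3): res(3,2)=16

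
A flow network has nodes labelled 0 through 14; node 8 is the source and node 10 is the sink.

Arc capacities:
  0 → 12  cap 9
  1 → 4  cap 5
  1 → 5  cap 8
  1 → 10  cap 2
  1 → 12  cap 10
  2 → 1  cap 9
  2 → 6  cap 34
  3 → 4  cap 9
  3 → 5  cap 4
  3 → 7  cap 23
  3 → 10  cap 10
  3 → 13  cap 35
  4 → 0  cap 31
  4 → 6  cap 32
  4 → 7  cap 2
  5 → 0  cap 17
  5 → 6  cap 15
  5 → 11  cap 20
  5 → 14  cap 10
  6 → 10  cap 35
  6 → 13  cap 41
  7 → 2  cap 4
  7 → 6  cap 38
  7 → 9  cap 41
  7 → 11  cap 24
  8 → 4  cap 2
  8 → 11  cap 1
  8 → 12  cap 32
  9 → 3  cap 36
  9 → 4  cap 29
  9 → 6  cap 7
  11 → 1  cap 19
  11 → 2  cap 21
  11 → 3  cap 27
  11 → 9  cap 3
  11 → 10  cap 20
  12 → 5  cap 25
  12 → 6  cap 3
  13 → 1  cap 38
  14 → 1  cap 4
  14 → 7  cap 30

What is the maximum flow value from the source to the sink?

augment #1: 8→11→10 bottleneck 1, total now 1
augment #2: 8→4→6→10 bottleneck 2, total now 3
augment #3: 8→12→6→10 bottleneck 3, total now 6
augment #4: 8→12→5→6→10 bottleneck 15, total now 21
augment #5: 8→12→5→11→10 bottleneck 10, total now 31

Maximum flow value: 31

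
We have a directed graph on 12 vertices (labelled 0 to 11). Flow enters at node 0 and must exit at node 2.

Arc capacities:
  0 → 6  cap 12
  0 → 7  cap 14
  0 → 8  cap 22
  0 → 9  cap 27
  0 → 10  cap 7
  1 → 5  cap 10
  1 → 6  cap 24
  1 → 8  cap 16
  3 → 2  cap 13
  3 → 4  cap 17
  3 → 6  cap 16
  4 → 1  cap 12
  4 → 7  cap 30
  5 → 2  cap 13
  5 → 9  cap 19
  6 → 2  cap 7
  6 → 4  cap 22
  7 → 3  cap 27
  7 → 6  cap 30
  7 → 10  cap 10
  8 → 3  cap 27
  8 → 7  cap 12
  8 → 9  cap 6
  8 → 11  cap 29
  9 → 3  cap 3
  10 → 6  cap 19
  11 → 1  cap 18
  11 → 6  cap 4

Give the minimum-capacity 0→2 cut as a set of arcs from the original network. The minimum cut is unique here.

augment #1: 0→6→2 push 7
augment #2: 0→7→3→2 push 13
augment #3: 0→6→4→1→5→2 push 5
augment #4: 0→8→11→1→5→2 push 5
max flow = 30; residual-reachable set from 0 gives S-side
cut edges (S→T): {(1,5), (3,2), (6,2)} total cap 30

Min-cut arcs: {(1,5), (3,2), (6,2)} (total capacity 30)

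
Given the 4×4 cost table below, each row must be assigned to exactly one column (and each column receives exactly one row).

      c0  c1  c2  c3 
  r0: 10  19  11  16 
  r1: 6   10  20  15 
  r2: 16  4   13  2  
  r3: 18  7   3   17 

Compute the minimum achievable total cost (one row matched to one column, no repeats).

optimal assignment: row0→col0 (cost 10), row1→col1 (cost 10), row2→col3 (cost 2), row3→col2 (cost 3)
total = 10 + 10 + 2 + 3 = 25

Minimum assignment cost: 25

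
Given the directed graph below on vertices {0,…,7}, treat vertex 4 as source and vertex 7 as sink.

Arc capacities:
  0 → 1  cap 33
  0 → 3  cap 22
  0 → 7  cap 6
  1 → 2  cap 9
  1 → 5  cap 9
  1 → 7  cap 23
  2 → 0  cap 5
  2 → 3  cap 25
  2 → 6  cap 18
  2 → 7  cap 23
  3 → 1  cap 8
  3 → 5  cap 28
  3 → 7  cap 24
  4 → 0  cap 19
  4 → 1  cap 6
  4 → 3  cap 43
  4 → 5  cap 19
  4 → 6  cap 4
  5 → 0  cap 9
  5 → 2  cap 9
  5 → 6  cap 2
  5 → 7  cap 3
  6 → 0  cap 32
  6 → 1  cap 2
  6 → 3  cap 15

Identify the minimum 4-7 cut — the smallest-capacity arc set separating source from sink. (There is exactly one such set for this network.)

Min-cut arcs: {(0,7), (1,2), (1,7), (3,7), (5,2), (5,7)} (total capacity 74)

augment #1: 4→0→7 push 6
augment #2: 4→1→7 push 6
augment #3: 4→3→7 push 24
augment #4: 4→5→7 push 3
augment #5: 4→0→1→7 push 13
augment #6: 4→3→1→7 push 4
augment #7: 4→5→2→7 push 9
augment #8: 4→3→1→2→7 push 4
augment #9: 4→6→1→2→7 push 2
augment #10: 4→5→0→1→2→7 push 3
max flow = 74; residual-reachable set from 4 gives S-side
cut edges (S→T): {(0,7), (1,2), (1,7), (3,7), (5,2), (5,7)} total cap 74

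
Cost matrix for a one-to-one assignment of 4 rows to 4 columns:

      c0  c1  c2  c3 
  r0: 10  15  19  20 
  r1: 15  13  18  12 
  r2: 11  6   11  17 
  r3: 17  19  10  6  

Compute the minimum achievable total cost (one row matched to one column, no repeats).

optimal assignment: row0→col0 (cost 10), row1→col3 (cost 12), row2→col1 (cost 6), row3→col2 (cost 10)
total = 10 + 12 + 6 + 10 = 38

Minimum assignment cost: 38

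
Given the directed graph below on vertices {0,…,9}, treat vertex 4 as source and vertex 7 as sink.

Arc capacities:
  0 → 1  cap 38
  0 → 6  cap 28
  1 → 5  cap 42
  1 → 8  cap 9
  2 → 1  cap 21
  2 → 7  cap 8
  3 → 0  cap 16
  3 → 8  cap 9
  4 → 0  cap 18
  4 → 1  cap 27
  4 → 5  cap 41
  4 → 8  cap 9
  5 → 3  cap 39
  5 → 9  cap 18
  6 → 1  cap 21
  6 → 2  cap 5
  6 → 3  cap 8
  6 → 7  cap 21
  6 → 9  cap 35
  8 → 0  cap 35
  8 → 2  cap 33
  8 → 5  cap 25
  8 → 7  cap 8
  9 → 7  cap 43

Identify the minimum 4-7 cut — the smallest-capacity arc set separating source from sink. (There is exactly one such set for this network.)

Min-cut arcs: {(0,6), (2,7), (5,9), (8,7)} (total capacity 62)

augment #1: 4→8→7 push 8
augment #2: 4→0→6→7 push 18
augment #3: 4→5→9→7 push 18
augment #4: 4→8→2→7 push 1
augment #5: 4→1→8→2→7 push 7
augment #6: 4→1→8→0→6→7 push 2
augment #7: 4→5→3→0→6→7 push 1
augment #8: 4→5→3→0→6→9→7 push 7
max flow = 62; residual-reachable set from 4 gives S-side
cut edges (S→T): {(0,6), (2,7), (5,9), (8,7)} total cap 62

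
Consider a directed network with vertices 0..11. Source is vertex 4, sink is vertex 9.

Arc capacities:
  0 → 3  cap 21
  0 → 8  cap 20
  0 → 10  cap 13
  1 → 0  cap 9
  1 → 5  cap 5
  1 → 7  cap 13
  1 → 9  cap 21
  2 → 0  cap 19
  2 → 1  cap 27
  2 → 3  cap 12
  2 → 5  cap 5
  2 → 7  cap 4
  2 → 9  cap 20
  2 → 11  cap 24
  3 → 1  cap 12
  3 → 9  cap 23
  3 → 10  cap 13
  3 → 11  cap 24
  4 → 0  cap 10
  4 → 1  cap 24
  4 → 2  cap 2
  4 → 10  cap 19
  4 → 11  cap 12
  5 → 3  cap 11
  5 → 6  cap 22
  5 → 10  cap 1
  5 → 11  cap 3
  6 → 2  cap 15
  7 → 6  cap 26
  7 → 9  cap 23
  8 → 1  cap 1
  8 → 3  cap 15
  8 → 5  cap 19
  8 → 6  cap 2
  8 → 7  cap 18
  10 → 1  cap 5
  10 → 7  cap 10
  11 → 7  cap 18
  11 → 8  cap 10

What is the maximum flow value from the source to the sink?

augment #1: 4→1→9 bottleneck 21, total now 21
augment #2: 4→2→9 bottleneck 2, total now 23
augment #3: 4→0→3→9 bottleneck 10, total now 33
augment #4: 4→1→7→9 bottleneck 3, total now 36
augment #5: 4→10→7→9 bottleneck 10, total now 46
augment #6: 4→11→7→9 bottleneck 10, total now 56
augment #7: 4→11→8→3→9 bottleneck 2, total now 58
augment #8: 4→10→1→0→3→9 bottleneck 5, total now 63

Maximum flow value: 63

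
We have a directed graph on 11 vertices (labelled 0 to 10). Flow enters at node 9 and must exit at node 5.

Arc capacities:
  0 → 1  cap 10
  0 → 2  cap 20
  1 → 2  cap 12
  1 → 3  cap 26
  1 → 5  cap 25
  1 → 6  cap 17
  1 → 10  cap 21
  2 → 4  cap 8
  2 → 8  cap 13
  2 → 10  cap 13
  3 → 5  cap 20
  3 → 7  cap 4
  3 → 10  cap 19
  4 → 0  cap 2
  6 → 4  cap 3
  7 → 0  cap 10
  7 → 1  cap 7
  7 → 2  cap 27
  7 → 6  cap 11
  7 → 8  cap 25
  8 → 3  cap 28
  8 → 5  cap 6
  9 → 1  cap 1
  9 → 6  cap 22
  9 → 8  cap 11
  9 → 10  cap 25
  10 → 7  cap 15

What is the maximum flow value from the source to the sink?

Maximum flow value: 29

augment #1: 9→1→5 bottleneck 1, total now 1
augment #2: 9→8→5 bottleneck 6, total now 7
augment #3: 9→8→3→5 bottleneck 5, total now 12
augment #4: 9→10→7→1→5 bottleneck 7, total now 19
augment #5: 9→6→4→0→1→5 bottleneck 2, total now 21
augment #6: 9→10→7→0→1→5 bottleneck 8, total now 29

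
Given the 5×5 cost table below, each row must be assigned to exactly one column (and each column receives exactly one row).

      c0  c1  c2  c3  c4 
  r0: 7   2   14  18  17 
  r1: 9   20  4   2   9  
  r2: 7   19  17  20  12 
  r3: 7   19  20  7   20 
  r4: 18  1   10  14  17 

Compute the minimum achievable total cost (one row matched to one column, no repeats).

Minimum assignment cost: 31

optimal assignment: row0→col0 (cost 7), row1→col2 (cost 4), row2→col4 (cost 12), row3→col3 (cost 7), row4→col1 (cost 1)
total = 7 + 4 + 12 + 7 + 1 = 31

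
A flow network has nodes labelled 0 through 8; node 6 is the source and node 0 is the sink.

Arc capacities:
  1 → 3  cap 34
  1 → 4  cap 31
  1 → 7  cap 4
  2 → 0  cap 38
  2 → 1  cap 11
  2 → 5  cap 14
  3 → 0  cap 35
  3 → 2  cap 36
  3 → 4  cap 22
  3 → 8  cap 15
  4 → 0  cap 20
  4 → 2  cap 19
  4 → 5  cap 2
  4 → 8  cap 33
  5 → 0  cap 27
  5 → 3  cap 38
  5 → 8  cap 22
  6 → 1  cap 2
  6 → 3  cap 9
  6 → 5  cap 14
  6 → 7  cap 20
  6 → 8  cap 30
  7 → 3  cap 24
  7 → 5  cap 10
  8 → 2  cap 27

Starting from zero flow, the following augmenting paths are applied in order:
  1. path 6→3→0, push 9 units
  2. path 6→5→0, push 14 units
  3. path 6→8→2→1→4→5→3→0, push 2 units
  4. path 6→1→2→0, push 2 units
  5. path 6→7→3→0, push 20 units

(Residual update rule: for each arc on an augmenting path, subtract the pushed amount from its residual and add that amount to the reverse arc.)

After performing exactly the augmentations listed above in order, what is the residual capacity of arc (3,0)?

Residual capacity of (3,0): 4

after path 1 (6→3→0, push 9): res(3,0)=26
after path 2 (6→5→0, push 14): res(3,0)=26
after path 3 (6→8→2→1→4→5→3→0, push 2): res(3,0)=24
after path 4 (6→1→2→0, push 2): res(3,0)=24
after path 5 (6→7→3→0, push 20): res(3,0)=4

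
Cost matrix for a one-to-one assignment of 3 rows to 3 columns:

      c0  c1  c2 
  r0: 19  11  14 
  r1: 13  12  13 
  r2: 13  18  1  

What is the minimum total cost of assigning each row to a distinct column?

Minimum assignment cost: 25

optimal assignment: row0→col1 (cost 11), row1→col0 (cost 13), row2→col2 (cost 1)
total = 11 + 13 + 1 = 25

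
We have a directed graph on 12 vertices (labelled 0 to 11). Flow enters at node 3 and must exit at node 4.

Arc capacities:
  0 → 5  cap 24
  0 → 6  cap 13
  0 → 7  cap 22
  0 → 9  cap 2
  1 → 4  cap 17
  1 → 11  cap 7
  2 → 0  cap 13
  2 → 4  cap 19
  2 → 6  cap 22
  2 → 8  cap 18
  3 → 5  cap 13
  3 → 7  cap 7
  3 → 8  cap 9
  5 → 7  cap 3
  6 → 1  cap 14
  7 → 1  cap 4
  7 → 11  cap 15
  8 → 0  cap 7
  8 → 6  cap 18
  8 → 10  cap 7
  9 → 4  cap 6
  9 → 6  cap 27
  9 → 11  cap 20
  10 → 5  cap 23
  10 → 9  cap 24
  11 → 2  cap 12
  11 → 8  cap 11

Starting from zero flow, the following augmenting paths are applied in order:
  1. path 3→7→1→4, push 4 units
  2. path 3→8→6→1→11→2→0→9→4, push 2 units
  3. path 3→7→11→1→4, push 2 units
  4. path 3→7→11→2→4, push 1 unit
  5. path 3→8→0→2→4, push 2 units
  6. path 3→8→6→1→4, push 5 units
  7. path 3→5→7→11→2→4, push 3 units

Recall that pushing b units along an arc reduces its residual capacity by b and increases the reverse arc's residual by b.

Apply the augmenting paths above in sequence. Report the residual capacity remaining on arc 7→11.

after path 1 (3→7→1→4, push 4): res(7,11)=15
after path 2 (3→8→6→1→11→2→0→9→4, push 2): res(7,11)=15
after path 3 (3→7→11→1→4, push 2): res(7,11)=13
after path 4 (3→7→11→2→4, push 1): res(7,11)=12
after path 5 (3→8→0→2→4, push 2): res(7,11)=12
after path 6 (3→8→6→1→4, push 5): res(7,11)=12
after path 7 (3→5→7→11→2→4, push 3): res(7,11)=9

Residual capacity of (7,11): 9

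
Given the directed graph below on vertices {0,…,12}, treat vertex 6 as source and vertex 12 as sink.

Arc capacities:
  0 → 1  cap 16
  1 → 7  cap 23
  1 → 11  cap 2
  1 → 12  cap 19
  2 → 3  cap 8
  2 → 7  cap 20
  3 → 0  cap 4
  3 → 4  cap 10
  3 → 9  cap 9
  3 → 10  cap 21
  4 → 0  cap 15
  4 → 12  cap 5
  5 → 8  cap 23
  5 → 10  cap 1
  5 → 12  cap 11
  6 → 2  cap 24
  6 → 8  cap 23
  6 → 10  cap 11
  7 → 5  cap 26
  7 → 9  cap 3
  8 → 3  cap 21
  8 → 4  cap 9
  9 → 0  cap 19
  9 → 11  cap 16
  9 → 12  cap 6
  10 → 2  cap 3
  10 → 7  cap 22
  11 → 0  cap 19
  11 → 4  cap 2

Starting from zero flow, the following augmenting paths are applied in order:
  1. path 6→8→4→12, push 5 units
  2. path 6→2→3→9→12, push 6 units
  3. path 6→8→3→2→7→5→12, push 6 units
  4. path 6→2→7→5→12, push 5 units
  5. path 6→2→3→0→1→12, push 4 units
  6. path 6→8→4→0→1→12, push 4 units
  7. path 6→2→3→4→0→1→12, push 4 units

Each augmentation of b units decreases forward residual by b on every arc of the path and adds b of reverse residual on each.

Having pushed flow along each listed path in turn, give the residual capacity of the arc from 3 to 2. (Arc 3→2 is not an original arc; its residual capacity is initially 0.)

after path 1 (6→8→4→12, push 5): res(3,2)=0
after path 2 (6→2→3→9→12, push 6): res(3,2)=6
after path 3 (6→8→3→2→7→5→12, push 6): res(3,2)=0
after path 4 (6→2→7→5→12, push 5): res(3,2)=0
after path 5 (6→2→3→0→1→12, push 4): res(3,2)=4
after path 6 (6→8→4→0→1→12, push 4): res(3,2)=4
after path 7 (6→2→3→4→0→1→12, push 4): res(3,2)=8

Residual capacity of (3,2): 8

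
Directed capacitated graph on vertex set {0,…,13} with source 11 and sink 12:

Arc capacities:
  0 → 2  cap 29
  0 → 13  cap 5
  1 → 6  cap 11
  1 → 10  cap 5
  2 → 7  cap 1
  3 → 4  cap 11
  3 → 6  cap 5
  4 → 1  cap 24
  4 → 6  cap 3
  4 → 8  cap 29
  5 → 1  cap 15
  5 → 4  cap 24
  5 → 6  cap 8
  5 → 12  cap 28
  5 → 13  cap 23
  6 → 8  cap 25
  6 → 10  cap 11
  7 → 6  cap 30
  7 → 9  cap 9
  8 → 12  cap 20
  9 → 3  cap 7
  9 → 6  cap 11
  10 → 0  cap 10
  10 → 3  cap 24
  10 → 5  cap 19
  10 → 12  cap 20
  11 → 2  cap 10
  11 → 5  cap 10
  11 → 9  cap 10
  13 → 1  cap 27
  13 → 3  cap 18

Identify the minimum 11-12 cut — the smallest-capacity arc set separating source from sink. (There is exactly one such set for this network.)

augment #1: 11→5→12 push 10
augment #2: 11→9→6→8→12 push 10
augment #3: 11→2→7→6→8→12 push 1
max flow = 21; residual-reachable set from 11 gives S-side
cut edges (S→T): {(2,7), (11,5), (11,9)} total cap 21

Min-cut arcs: {(2,7), (11,5), (11,9)} (total capacity 21)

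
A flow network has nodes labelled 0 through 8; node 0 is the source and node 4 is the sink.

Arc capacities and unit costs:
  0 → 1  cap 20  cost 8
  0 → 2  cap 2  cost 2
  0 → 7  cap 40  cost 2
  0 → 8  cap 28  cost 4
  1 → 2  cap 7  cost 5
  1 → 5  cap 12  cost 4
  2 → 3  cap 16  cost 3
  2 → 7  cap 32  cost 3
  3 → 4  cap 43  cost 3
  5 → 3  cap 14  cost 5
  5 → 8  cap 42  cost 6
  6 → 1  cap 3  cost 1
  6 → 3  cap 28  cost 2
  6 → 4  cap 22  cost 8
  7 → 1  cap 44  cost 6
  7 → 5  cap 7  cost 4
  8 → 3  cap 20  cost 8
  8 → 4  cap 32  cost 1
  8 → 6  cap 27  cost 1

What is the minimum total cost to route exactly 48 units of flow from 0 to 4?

Minimum cost for 48 units: 463

shortest-cost path #1: 0→8→4 push 28 @ unit cost 5 (adds 140)
shortest-cost path #2: 0→2→3→4 push 2 @ unit cost 8 (adds 16)
shortest-cost path #3: 0→7→5→8→4 push 4 @ unit cost 13 (adds 52)
shortest-cost path #4: 0→7→5→3→4 push 3 @ unit cost 14 (adds 42)
shortest-cost path #5: 0→1→2→3→4 push 7 @ unit cost 19 (adds 133)
shortest-cost path #6: 0→1→5→3→4 push 4 @ unit cost 20 (adds 80)
total cost = 463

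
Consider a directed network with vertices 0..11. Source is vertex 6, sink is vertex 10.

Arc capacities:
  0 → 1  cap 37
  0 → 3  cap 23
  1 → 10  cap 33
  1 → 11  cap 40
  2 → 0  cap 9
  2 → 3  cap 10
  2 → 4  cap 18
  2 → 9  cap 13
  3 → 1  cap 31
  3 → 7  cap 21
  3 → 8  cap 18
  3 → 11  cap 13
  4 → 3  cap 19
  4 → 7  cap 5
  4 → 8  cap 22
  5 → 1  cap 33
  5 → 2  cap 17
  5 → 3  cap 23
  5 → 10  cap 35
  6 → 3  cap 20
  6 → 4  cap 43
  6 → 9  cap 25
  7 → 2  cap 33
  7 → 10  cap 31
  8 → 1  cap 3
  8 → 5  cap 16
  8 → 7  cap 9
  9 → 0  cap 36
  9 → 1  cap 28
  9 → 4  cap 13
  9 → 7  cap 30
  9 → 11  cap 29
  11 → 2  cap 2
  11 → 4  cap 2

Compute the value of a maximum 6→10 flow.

augment #1: 6→3→1→10 bottleneck 20, total now 20
augment #2: 6→4→7→10 bottleneck 5, total now 25
augment #3: 6→9→1→10 bottleneck 13, total now 38
augment #4: 6→9→7→10 bottleneck 12, total now 50
augment #5: 6→4→3→7→10 bottleneck 14, total now 64
augment #6: 6→4→8→5→10 bottleneck 16, total now 80

Maximum flow value: 80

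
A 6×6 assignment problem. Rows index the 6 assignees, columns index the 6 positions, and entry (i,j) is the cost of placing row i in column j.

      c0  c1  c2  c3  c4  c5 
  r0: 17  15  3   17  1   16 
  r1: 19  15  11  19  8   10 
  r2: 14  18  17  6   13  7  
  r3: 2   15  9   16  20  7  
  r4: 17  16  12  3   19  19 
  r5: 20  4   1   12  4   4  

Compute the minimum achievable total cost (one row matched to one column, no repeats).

Minimum assignment cost: 27

optimal assignment: row0→col2 (cost 3), row1→col4 (cost 8), row2→col5 (cost 7), row3→col0 (cost 2), row4→col3 (cost 3), row5→col1 (cost 4)
total = 3 + 8 + 7 + 2 + 3 + 4 = 27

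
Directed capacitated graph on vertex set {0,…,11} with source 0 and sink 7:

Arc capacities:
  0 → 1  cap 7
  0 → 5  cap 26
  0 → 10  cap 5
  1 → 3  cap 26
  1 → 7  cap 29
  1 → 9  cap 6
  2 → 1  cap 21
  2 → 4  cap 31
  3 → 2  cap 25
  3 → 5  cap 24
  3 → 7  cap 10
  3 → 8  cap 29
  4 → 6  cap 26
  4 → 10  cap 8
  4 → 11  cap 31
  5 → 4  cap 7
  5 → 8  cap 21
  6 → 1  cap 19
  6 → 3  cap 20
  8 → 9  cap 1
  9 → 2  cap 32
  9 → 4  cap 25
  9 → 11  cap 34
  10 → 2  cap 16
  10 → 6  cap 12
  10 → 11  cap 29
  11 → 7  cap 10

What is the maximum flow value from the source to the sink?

augment #1: 0→1→7 bottleneck 7, total now 7
augment #2: 0→10→11→7 bottleneck 5, total now 12
augment #3: 0→5→4→11→7 bottleneck 5, total now 17
augment #4: 0→5→4→6→1→7 bottleneck 2, total now 19
augment #5: 0→5→8→9→2→1→7 bottleneck 1, total now 20

Maximum flow value: 20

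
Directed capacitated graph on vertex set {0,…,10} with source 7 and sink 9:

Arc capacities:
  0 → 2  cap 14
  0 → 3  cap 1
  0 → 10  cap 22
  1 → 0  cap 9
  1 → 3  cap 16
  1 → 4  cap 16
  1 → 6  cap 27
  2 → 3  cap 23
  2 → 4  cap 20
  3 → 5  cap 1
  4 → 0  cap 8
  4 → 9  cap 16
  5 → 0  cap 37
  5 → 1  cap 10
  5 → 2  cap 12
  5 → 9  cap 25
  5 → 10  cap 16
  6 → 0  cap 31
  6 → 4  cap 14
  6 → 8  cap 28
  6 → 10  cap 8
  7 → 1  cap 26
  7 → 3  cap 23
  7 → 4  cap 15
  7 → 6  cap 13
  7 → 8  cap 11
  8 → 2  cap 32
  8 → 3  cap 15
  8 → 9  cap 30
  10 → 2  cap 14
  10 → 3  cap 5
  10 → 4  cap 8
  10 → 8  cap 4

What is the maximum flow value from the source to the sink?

augment #1: 7→4→9 bottleneck 15, total now 15
augment #2: 7→8→9 bottleneck 11, total now 26
augment #3: 7→1→4→9 bottleneck 1, total now 27
augment #4: 7→3→5→9 bottleneck 1, total now 28
augment #5: 7→6→8→9 bottleneck 13, total now 41
augment #6: 7→1→6→8→9 bottleneck 6, total now 47

Maximum flow value: 47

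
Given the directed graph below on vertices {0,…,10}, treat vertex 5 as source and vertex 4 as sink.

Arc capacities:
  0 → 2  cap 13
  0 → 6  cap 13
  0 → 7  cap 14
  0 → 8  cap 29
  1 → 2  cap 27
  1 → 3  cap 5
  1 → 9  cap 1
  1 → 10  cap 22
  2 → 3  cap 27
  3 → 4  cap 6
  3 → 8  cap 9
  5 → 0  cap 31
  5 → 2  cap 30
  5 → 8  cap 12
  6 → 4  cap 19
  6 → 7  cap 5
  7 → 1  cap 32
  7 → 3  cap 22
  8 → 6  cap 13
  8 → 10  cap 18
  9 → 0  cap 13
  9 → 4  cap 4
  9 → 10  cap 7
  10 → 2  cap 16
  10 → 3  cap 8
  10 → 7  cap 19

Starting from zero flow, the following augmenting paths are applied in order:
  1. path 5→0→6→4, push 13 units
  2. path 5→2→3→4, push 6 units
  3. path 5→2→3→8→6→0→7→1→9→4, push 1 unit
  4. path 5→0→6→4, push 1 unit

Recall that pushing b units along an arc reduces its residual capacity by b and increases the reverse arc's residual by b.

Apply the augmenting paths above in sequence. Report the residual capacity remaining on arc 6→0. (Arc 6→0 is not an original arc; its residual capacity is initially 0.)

Residual capacity of (6,0): 13

after path 1 (5→0→6→4, push 13): res(6,0)=13
after path 2 (5→2→3→4, push 6): res(6,0)=13
after path 3 (5→2→3→8→6→0→7→1→9→4, push 1): res(6,0)=12
after path 4 (5→0→6→4, push 1): res(6,0)=13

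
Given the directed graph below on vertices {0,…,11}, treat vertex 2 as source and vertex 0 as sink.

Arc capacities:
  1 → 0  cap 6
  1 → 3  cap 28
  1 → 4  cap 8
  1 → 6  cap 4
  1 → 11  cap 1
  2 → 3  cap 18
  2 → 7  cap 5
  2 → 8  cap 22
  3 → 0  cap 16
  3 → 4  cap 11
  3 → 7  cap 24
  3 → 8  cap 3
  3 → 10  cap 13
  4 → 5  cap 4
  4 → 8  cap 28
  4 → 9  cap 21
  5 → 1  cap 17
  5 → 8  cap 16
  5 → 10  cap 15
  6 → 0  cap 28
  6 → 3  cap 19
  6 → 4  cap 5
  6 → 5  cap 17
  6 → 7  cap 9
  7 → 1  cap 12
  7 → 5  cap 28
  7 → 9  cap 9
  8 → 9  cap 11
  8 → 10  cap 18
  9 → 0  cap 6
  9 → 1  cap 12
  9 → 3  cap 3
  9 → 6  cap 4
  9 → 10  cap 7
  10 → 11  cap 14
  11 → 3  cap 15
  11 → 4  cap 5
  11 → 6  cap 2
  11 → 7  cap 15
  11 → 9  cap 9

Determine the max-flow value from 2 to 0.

augment #1: 2→3→0 bottleneck 16, total now 16
augment #2: 2→7→1→0 bottleneck 5, total now 21
augment #3: 2→8→9→0 bottleneck 6, total now 27
augment #4: 2→3→7→1→0 bottleneck 1, total now 28
augment #5: 2→8→9→6→0 bottleneck 4, total now 32
augment #6: 2→3→7→1→6→0 bottleneck 1, total now 33
augment #7: 2→8→9→1→6→0 bottleneck 1, total now 34
augment #8: 2→8→10→11→6→0 bottleneck 2, total now 36
augment #9: 2→8→10→11→7→1→6→0 bottleneck 2, total now 38

Maximum flow value: 38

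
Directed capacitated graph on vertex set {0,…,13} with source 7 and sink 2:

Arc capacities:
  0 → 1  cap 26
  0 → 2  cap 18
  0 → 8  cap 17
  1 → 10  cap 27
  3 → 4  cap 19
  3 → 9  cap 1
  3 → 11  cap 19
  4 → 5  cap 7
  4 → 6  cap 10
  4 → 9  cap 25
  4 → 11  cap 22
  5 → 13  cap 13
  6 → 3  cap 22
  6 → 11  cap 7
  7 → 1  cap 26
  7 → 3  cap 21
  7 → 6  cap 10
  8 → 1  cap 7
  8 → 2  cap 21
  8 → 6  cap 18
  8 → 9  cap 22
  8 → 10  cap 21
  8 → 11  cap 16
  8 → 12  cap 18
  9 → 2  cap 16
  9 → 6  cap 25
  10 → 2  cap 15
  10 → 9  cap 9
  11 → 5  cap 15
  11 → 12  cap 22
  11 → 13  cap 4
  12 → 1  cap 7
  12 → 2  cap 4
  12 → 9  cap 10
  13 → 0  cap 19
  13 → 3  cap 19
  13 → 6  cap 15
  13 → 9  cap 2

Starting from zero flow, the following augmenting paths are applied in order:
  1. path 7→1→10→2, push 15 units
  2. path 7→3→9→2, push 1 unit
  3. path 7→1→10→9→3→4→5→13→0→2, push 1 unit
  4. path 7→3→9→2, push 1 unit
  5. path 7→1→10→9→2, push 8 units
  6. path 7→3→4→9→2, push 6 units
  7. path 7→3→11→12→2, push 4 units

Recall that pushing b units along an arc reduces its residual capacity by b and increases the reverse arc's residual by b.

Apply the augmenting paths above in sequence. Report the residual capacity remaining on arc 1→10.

after path 1 (7→1→10→2, push 15): res(1,10)=12
after path 2 (7→3→9→2, push 1): res(1,10)=12
after path 3 (7→1→10→9→3→4→5→13→0→2, push 1): res(1,10)=11
after path 4 (7→3→9→2, push 1): res(1,10)=11
after path 5 (7→1→10→9→2, push 8): res(1,10)=3
after path 6 (7→3→4→9→2, push 6): res(1,10)=3
after path 7 (7→3→11→12→2, push 4): res(1,10)=3

Residual capacity of (1,10): 3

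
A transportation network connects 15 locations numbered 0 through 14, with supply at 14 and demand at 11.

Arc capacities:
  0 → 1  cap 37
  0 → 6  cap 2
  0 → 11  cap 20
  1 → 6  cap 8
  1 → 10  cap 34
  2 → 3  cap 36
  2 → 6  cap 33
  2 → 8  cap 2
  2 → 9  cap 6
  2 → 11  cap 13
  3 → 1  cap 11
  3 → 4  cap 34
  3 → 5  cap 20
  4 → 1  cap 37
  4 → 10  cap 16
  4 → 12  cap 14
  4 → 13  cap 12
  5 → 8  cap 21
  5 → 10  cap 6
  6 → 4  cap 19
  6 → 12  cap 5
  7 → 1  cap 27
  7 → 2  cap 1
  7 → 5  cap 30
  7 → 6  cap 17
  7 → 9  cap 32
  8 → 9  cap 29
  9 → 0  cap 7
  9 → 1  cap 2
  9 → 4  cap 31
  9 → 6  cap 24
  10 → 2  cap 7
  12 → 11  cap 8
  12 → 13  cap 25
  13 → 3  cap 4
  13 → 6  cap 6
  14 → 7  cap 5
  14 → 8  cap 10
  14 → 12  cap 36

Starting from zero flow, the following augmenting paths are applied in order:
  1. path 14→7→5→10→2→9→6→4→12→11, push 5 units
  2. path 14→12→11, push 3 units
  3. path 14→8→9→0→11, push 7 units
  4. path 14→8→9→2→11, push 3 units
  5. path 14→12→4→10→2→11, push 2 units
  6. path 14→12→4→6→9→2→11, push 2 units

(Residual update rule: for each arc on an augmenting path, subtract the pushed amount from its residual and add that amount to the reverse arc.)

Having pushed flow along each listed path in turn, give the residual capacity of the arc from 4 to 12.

after path 1 (14→7→5→10→2→9→6→4→12→11, push 5): res(4,12)=9
after path 2 (14→12→11, push 3): res(4,12)=9
after path 3 (14→8→9→0→11, push 7): res(4,12)=9
after path 4 (14→8→9→2→11, push 3): res(4,12)=9
after path 5 (14→12→4→10→2→11, push 2): res(4,12)=11
after path 6 (14→12→4→6→9→2→11, push 2): res(4,12)=13

Residual capacity of (4,12): 13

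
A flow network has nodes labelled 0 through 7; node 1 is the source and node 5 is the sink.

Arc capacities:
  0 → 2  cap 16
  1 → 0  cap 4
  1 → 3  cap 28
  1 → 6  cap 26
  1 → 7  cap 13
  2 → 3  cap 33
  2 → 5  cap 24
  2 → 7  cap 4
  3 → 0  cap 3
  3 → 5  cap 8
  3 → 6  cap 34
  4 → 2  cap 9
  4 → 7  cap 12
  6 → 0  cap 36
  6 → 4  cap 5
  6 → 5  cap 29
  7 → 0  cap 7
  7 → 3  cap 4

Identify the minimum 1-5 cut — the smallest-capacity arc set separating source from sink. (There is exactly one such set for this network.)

augment #1: 1→3→5 push 8
augment #2: 1→6→5 push 26
augment #3: 1→0→2→5 push 4
augment #4: 1→3→6→5 push 3
augment #5: 1→3→0→2→5 push 3
augment #6: 1→7→0→2→5 push 7
augment #7: 1→3→6→0→2→5 push 2
augment #8: 1→3→6→4→2→5 push 5
max flow = 58; residual-reachable set from 1 gives S-side
cut edges (S→T): {(0,2), (3,5), (6,4), (6,5)} total cap 58

Min-cut arcs: {(0,2), (3,5), (6,4), (6,5)} (total capacity 58)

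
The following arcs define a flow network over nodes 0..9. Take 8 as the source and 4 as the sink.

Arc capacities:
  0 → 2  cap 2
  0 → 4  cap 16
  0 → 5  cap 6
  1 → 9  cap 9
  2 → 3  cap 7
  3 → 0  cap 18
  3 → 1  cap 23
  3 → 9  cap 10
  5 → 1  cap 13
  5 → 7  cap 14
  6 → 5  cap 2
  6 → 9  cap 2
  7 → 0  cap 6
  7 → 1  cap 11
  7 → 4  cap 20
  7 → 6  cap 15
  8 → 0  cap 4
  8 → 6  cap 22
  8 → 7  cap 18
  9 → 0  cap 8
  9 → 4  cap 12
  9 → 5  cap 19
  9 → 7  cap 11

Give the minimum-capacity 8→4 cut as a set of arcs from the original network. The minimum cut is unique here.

augment #1: 8→0→4 push 4
augment #2: 8→7→4 push 18
augment #3: 8→6→9→4 push 2
augment #4: 8→6→5→7→4 push 2
max flow = 26; residual-reachable set from 8 gives S-side
cut edges (S→T): {(6,5), (6,9), (8,0), (8,7)} total cap 26

Min-cut arcs: {(6,5), (6,9), (8,0), (8,7)} (total capacity 26)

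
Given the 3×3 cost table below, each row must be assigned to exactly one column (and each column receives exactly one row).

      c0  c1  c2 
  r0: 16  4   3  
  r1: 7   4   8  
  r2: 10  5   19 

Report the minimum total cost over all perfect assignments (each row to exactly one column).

optimal assignment: row0→col2 (cost 3), row1→col0 (cost 7), row2→col1 (cost 5)
total = 3 + 7 + 5 = 15

Minimum assignment cost: 15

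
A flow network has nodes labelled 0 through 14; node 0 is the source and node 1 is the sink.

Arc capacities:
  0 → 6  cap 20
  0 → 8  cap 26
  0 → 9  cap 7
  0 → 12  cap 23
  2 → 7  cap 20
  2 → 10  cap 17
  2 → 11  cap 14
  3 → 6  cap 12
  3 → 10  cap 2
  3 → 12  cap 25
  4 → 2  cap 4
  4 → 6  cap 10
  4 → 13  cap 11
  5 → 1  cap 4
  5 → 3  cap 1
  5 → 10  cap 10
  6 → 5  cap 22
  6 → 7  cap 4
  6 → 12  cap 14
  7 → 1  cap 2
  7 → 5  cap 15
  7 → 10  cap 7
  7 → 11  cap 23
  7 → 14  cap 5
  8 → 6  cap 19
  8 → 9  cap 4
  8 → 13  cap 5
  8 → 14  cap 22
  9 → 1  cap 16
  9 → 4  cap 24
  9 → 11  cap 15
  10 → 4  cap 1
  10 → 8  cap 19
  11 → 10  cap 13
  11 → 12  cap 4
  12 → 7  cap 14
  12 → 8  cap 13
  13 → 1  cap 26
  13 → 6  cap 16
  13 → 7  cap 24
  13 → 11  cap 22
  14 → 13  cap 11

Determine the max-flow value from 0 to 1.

Maximum flow value: 34

augment #1: 0→9→1 bottleneck 7, total now 7
augment #2: 0→6→5→1 bottleneck 4, total now 11
augment #3: 0→6→7→1 bottleneck 2, total now 13
augment #4: 0→8→9→1 bottleneck 4, total now 17
augment #5: 0→8→13→1 bottleneck 5, total now 22
augment #6: 0→8→14→13→1 bottleneck 11, total now 33
augment #7: 0→6→5→10→4→13→1 bottleneck 1, total now 34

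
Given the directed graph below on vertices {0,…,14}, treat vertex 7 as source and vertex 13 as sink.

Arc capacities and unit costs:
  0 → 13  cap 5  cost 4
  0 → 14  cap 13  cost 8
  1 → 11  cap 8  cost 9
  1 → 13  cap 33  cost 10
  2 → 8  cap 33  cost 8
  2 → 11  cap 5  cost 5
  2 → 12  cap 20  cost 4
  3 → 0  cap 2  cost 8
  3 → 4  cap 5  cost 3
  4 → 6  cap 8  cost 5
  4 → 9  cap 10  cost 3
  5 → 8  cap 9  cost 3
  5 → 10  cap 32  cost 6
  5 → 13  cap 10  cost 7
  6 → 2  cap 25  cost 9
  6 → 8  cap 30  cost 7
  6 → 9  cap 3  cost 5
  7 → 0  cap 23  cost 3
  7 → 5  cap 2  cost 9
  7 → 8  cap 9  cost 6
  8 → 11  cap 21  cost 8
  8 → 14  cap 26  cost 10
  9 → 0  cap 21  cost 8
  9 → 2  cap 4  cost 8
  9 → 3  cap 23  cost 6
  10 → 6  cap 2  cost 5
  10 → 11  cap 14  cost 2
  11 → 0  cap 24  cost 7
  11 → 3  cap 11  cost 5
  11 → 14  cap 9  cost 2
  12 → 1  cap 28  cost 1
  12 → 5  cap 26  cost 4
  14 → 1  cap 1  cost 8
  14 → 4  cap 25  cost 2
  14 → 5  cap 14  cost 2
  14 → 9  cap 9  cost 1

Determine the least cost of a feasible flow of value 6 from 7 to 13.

shortest-cost path #1: 7→0→13 push 5 @ unit cost 7 (adds 35)
shortest-cost path #2: 7→5→13 push 1 @ unit cost 16 (adds 16)
total cost = 51

Minimum cost for 6 units: 51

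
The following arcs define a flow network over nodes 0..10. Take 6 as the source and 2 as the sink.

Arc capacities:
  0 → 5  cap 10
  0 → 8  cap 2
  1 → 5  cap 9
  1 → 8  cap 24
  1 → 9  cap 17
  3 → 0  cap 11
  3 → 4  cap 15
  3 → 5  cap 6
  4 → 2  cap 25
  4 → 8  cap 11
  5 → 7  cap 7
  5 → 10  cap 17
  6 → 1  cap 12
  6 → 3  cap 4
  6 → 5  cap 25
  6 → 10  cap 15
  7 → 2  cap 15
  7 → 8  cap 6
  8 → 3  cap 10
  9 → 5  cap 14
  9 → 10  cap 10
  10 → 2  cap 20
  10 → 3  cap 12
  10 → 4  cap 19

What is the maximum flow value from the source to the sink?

Maximum flow value: 52

augment #1: 6→10→2 bottleneck 15, total now 15
augment #2: 6→3→4→2 bottleneck 4, total now 19
augment #3: 6→5→7→2 bottleneck 7, total now 26
augment #4: 6→5→10→2 bottleneck 5, total now 31
augment #5: 6→5→10→4→2 bottleneck 12, total now 43
augment #6: 6→1→8→3→4→2 bottleneck 9, total now 52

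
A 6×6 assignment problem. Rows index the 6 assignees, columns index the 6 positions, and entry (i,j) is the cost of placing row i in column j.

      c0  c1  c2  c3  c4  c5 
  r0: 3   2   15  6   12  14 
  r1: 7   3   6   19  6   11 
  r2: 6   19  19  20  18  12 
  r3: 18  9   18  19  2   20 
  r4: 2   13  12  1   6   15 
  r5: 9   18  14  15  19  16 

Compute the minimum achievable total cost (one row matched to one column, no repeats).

optimal assignment: row0→col1 (cost 2), row1→col2 (cost 6), row2→col5 (cost 12), row3→col4 (cost 2), row4→col3 (cost 1), row5→col0 (cost 9)
total = 2 + 6 + 12 + 2 + 1 + 9 = 32

Minimum assignment cost: 32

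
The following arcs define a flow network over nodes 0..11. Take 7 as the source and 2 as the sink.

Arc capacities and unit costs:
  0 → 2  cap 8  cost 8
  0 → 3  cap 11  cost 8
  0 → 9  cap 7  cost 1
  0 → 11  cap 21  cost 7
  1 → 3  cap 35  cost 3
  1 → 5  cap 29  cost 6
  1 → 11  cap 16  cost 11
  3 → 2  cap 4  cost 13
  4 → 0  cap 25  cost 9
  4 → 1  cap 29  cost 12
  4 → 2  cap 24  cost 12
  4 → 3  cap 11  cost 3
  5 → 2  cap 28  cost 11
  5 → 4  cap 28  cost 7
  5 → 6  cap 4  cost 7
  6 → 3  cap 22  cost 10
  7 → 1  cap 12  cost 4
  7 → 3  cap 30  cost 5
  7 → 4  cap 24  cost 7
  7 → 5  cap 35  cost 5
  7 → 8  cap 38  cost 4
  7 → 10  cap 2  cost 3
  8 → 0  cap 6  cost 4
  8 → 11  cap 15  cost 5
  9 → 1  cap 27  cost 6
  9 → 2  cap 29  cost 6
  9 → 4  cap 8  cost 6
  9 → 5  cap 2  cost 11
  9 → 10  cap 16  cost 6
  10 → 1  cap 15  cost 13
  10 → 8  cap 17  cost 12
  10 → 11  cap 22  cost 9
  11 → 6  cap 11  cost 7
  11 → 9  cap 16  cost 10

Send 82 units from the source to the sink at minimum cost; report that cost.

shortest-cost path #1: 7→8→0→9→2 push 6 @ unit cost 15 (adds 90)
shortest-cost path #2: 7→5→2 push 28 @ unit cost 16 (adds 448)
shortest-cost path #3: 7→3→2 push 4 @ unit cost 18 (adds 72)
shortest-cost path #4: 7→4→2 push 24 @ unit cost 19 (adds 456)
shortest-cost path #5: 7→8→11→9→2 push 15 @ unit cost 25 (adds 375)
shortest-cost path #6: 7→10→11→9→2 push 1 @ unit cost 28 (adds 28)
shortest-cost path #7: 7→5→4→0→9→2 push 1 @ unit cost 28 (adds 28)
shortest-cost path #8: 7→5→4→0→2 push 3 @ unit cost 29 (adds 87)
total cost = 1584

Minimum cost for 82 units: 1584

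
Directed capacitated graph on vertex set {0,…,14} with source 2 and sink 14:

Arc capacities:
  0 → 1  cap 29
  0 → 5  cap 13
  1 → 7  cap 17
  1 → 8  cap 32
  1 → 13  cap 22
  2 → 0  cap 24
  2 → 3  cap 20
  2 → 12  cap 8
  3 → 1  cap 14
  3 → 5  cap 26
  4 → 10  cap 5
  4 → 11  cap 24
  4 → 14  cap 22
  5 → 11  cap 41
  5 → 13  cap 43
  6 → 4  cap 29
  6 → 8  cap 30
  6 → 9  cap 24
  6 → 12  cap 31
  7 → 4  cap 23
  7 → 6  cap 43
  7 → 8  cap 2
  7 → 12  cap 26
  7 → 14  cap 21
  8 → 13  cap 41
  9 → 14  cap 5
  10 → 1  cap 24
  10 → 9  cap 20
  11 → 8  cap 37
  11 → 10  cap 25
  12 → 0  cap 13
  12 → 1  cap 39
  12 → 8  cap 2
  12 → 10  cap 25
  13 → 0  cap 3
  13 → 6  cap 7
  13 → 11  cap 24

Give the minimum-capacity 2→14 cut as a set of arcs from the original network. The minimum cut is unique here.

Min-cut arcs: {(1,7), (9,14), (13,6)} (total capacity 29)

augment #1: 2→0→1→7→14 push 17
augment #2: 2→12→10→9→14 push 5
augment #3: 2→0→1→13→6→4→14 push 7
max flow = 29; residual-reachable set from 2 gives S-side
cut edges (S→T): {(1,7), (9,14), (13,6)} total cap 29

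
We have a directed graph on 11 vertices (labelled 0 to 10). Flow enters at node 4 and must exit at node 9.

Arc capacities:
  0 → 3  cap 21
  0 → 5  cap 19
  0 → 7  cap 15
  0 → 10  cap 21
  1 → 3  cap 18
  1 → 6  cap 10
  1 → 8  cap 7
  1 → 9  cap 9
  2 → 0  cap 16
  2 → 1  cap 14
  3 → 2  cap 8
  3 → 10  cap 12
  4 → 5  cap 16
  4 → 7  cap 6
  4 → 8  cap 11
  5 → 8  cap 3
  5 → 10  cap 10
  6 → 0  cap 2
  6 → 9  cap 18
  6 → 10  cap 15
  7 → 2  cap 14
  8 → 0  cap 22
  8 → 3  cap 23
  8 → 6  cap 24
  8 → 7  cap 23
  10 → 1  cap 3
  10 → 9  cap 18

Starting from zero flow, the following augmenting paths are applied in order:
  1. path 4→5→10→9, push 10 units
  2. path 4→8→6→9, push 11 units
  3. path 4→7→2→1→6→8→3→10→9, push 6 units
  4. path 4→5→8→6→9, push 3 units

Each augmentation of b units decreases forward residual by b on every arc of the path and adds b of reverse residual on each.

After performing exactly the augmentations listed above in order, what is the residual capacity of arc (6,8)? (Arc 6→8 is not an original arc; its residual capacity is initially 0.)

Residual capacity of (6,8): 8

after path 1 (4→5→10→9, push 10): res(6,8)=0
after path 2 (4→8→6→9, push 11): res(6,8)=11
after path 3 (4→7→2→1→6→8→3→10→9, push 6): res(6,8)=5
after path 4 (4→5→8→6→9, push 3): res(6,8)=8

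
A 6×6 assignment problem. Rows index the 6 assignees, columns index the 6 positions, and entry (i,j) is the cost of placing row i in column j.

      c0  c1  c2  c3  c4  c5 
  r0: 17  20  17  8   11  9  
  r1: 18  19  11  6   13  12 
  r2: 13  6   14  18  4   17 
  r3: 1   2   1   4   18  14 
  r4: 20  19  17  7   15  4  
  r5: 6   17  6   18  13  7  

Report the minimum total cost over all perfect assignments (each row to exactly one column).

one of 2 optimal assignments: row0→col4 (cost 11), row1→col3 (cost 6), row2→col1 (cost 6), row3→col0 (cost 1), row4→col5 (cost 4), row5→col2 (cost 6)
total = 11 + 6 + 6 + 1 + 4 + 6 = 34

Minimum assignment cost: 34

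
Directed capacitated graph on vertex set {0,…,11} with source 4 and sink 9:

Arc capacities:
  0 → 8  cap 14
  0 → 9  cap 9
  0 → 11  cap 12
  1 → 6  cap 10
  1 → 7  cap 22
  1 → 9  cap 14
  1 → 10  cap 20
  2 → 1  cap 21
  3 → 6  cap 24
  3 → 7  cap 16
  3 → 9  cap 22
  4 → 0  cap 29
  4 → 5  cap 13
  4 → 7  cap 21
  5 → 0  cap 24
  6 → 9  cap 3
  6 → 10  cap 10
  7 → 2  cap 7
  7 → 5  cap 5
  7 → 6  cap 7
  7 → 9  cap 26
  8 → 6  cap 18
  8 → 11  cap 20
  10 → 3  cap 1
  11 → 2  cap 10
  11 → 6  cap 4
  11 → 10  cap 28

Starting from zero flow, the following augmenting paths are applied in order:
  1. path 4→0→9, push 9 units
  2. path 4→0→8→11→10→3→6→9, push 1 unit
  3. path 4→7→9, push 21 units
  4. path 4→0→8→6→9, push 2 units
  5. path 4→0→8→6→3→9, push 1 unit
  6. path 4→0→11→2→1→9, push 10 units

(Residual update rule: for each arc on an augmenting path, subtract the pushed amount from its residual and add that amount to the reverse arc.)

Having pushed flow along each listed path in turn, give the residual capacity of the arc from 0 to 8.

Residual capacity of (0,8): 10

after path 1 (4→0→9, push 9): res(0,8)=14
after path 2 (4→0→8→11→10→3→6→9, push 1): res(0,8)=13
after path 3 (4→7→9, push 21): res(0,8)=13
after path 4 (4→0→8→6→9, push 2): res(0,8)=11
after path 5 (4→0→8→6→3→9, push 1): res(0,8)=10
after path 6 (4→0→11→2→1→9, push 10): res(0,8)=10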